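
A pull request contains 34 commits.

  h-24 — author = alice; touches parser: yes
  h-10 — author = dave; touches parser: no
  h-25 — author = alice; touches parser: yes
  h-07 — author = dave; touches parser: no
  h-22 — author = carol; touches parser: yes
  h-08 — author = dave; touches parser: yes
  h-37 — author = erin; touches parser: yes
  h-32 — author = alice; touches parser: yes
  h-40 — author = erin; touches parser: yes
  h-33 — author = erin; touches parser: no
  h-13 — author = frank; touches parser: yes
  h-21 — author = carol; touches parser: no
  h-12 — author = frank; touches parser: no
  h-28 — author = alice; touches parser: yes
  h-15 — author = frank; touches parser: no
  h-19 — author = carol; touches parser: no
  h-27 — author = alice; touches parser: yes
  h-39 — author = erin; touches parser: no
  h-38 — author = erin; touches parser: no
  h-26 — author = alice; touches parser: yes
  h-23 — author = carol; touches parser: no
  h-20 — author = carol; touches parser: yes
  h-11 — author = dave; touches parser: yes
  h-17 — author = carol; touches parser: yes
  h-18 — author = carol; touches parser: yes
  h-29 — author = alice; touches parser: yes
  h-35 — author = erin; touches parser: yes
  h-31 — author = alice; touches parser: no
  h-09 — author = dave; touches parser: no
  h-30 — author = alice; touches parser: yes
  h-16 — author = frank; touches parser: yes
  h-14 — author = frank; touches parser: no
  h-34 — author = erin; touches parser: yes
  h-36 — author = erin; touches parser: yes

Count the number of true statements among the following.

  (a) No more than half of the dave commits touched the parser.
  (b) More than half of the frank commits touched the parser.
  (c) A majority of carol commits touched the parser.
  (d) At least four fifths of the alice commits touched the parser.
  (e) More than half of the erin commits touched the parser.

(a) dave: |A| = 5, |A ∩ B| = 2; needs |A ∩ B| ≤ |A ∖ B| — true.
(b) frank: |A| = 5, |A ∩ B| = 2; needs |A ∩ B| > |A ∖ B| — false.
(c) carol: |A| = 7, |A ∩ B| = 4; needs |A ∩ B| > |A ∖ B| — true.
(d) alice: |A| = 9, |A ∩ B| = 8; needs |A ∩ B| / |A| ≥ 4/5 — true.
(e) erin: |A| = 8, |A ∩ B| = 5; needs |A ∩ B| > |A ∖ B| — true.

4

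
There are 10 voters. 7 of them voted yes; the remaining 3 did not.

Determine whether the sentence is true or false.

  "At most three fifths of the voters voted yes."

'At most three fifths of the voters voted yes' holds iff |A ∩ B| / |A| ≤ 3/5.
|A| = 10, |A ∩ B| = 7, |A ∖ B| = 3.
|A ∩ B|/|A| = 7/10, so the statement is false.

False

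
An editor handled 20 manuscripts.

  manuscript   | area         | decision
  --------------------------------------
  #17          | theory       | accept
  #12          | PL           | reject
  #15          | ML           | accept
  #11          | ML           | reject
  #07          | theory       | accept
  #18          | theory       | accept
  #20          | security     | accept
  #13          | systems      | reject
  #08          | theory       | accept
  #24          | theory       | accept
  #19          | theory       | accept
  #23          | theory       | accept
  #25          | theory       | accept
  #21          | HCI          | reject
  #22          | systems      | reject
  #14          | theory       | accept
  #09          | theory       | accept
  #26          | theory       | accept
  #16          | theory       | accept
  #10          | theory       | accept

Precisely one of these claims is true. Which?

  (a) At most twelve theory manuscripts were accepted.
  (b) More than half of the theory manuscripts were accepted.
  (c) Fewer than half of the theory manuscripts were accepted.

(b)

|A| = 13, |A ∩ B| = 13, |A ∖ B| = 0.
(a) requires |A ∩ B| ≤ 12: false.
(b) requires |A ∩ B| > |A ∖ B|: true.
(c) requires |A ∩ B| < |A ∖ B|: false.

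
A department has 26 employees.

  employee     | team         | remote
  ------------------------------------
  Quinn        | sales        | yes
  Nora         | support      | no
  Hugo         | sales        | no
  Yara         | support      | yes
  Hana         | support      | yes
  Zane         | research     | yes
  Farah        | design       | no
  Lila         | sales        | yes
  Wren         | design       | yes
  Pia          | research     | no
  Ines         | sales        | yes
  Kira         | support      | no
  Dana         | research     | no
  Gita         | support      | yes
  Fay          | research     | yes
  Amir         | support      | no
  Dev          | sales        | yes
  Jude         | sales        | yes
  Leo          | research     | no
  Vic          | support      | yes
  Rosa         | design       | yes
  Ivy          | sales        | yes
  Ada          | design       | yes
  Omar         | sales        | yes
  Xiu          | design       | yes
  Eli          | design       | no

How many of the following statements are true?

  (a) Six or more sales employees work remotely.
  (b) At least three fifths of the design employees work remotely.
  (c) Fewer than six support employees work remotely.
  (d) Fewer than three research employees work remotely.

(a) sales: |A| = 8, |A ∩ B| = 7; needs |A ∩ B| ≥ 6 — true.
(b) design: |A| = 6, |A ∩ B| = 4; needs |A ∩ B| / |A| ≥ 3/5 — true.
(c) support: |A| = 7, |A ∩ B| = 4; needs |A ∩ B| < 6 — true.
(d) research: |A| = 5, |A ∩ B| = 2; needs |A ∩ B| < 3 — true.

4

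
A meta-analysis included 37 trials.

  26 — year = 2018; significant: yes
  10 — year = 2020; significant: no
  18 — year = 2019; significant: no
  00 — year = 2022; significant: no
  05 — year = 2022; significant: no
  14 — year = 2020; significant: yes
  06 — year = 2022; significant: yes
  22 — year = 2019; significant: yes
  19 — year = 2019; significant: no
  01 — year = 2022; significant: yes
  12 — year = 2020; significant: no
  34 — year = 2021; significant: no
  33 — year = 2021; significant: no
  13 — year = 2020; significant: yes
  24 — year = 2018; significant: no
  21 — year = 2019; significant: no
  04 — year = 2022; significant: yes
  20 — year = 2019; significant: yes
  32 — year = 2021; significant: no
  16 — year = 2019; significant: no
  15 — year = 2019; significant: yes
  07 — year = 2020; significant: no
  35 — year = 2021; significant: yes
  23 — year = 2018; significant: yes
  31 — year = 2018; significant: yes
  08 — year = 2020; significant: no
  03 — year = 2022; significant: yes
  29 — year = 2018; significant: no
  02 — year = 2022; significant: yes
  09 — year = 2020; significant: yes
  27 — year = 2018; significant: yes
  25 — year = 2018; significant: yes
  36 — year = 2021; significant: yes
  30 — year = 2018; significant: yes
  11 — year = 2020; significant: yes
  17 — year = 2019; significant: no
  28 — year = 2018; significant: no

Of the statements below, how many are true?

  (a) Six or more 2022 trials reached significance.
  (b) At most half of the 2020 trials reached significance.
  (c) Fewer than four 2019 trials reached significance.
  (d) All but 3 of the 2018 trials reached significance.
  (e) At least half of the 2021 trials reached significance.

3

(a) 2022: |A| = 7, |A ∩ B| = 5; needs |A ∩ B| ≥ 6 — false.
(b) 2020: |A| = 8, |A ∩ B| = 4; needs |A ∩ B| ≤ |A ∖ B| — true.
(c) 2019: |A| = 8, |A ∩ B| = 3; needs |A ∩ B| < 4 — true.
(d) 2018: |A| = 9, |A ∩ B| = 6; needs |A ∖ B| = 3 — true.
(e) 2021: |A| = 5, |A ∩ B| = 2; needs |A ∩ B| ≥ |A ∖ B| — false.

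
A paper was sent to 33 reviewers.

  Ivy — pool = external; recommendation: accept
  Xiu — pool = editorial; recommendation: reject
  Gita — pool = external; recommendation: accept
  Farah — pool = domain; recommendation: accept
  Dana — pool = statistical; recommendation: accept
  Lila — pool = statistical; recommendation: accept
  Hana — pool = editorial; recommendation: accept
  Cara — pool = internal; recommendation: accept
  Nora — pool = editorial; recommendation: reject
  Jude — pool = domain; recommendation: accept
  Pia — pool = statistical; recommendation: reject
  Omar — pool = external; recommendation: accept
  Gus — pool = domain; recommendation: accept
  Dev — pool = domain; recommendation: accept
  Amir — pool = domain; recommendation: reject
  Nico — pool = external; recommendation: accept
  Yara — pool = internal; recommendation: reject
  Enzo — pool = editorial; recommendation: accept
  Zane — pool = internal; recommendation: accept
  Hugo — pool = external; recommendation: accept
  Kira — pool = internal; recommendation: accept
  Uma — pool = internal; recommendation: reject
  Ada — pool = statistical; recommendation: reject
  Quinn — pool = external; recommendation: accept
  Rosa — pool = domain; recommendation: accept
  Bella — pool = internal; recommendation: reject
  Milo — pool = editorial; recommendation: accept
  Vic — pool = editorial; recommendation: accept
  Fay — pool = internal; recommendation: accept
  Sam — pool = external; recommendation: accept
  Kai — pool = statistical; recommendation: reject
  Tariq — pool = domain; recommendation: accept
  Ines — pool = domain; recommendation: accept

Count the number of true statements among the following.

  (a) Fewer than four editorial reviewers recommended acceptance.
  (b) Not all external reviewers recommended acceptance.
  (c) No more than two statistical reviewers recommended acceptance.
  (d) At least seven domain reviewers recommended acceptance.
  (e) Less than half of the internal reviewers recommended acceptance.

(a) editorial: |A| = 6, |A ∩ B| = 4; needs |A ∩ B| < 4 — false.
(b) external: |A| = 7, |A ∩ B| = 7; needs A ⊄ B (|A ∖ B| ≥ 1) — false.
(c) statistical: |A| = 5, |A ∩ B| = 2; needs |A ∩ B| ≤ 2 — true.
(d) domain: |A| = 8, |A ∩ B| = 7; needs |A ∩ B| ≥ 7 — true.
(e) internal: |A| = 7, |A ∩ B| = 4; needs |A ∩ B| < |A ∖ B| — false.

2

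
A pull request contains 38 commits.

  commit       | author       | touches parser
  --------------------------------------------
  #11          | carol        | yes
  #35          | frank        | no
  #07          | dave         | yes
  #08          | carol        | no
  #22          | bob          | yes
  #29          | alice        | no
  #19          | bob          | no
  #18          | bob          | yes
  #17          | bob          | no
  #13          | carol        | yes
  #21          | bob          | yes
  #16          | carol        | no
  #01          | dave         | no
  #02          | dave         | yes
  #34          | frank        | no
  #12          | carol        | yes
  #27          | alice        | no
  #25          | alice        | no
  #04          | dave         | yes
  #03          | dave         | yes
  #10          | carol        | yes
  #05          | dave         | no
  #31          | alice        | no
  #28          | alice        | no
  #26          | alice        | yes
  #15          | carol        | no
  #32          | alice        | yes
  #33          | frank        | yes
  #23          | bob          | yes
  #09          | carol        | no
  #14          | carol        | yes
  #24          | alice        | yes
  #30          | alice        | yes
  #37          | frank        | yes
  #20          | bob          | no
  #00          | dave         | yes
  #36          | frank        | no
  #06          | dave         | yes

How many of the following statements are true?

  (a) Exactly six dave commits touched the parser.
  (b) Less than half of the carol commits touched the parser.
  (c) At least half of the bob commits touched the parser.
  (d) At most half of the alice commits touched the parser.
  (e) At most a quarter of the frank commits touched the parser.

3

(a) dave: |A| = 8, |A ∩ B| = 6; needs |A ∩ B| = 6 — true.
(b) carol: |A| = 9, |A ∩ B| = 5; needs |A ∩ B| < |A ∖ B| — false.
(c) bob: |A| = 7, |A ∩ B| = 4; needs |A ∩ B| ≥ |A ∖ B| — true.
(d) alice: |A| = 9, |A ∩ B| = 4; needs |A ∩ B| ≤ |A ∖ B| — true.
(e) frank: |A| = 5, |A ∩ B| = 2; needs |A ∩ B| / |A| ≤ 1/4 — false.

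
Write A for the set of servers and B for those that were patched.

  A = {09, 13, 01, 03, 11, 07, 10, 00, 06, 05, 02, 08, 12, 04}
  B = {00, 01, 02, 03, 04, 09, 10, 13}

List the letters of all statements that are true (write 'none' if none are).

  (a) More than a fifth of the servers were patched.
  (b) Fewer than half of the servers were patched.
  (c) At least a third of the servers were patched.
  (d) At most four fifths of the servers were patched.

(a), (c), (d)

|A| = 14, |A ∩ B| = 8, |A ∖ B| = 6.
(a) |A ∩ B| / |A| > 1/5: holds.
(b) |A ∩ B| < |A ∖ B|: fails.
(c) |A ∩ B| / |A| ≥ 1/3: holds.
(d) |A ∩ B| / |A| ≤ 4/5: holds.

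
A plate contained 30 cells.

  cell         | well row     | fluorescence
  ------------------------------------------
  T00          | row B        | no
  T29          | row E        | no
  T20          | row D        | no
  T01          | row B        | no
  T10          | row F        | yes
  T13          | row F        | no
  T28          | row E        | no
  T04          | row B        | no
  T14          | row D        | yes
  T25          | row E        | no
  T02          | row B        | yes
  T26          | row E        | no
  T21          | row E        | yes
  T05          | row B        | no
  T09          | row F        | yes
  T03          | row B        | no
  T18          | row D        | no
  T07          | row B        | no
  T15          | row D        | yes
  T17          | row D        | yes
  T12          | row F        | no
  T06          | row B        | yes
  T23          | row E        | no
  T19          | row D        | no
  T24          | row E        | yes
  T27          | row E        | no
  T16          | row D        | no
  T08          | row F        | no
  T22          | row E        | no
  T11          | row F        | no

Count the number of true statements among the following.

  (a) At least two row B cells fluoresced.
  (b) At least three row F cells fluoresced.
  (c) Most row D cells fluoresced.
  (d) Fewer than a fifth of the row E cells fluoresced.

(a) row B: |A| = 8, |A ∩ B| = 2; needs |A ∩ B| ≥ 2 — true.
(b) row F: |A| = 6, |A ∩ B| = 2; needs |A ∩ B| ≥ 3 — false.
(c) row D: |A| = 7, |A ∩ B| = 3; needs |A ∩ B| > |A ∖ B| — false.
(d) row E: |A| = 9, |A ∩ B| = 2; needs |A ∩ B| / |A| < 1/5 — false.

1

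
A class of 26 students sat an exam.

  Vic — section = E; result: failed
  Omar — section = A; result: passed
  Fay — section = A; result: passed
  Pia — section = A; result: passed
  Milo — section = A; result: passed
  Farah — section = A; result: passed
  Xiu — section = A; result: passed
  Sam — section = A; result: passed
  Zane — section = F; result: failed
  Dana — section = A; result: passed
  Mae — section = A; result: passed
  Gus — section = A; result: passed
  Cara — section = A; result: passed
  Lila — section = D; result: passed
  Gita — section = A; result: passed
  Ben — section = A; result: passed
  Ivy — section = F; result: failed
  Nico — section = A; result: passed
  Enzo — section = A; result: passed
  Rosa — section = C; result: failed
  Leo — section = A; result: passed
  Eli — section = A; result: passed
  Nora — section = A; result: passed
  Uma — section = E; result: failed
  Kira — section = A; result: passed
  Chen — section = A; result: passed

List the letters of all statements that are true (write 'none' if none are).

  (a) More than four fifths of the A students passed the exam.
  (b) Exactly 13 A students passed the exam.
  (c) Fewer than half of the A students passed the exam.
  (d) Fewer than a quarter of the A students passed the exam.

|A| = 20, |A ∩ B| = 20, |A ∖ B| = 0.
(a) |A ∩ B| / |A| > 4/5: holds.
(b) |A ∩ B| = 13: fails.
(c) |A ∩ B| < |A ∖ B|: fails.
(d) |A ∩ B| / |A| < 1/4: fails.

(a)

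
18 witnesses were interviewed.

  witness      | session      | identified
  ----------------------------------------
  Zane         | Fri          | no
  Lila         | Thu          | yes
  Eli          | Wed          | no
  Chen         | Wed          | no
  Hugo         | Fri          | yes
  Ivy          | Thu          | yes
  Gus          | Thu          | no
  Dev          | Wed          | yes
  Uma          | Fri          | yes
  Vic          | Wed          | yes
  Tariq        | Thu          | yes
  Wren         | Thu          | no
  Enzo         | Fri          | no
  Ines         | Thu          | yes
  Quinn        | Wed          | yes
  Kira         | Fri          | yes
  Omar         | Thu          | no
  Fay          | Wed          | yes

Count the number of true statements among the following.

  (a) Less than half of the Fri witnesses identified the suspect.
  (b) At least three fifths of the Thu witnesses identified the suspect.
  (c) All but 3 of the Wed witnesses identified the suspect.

(a) Fri: |A| = 5, |A ∩ B| = 3; needs |A ∩ B| < |A ∖ B| — false.
(b) Thu: |A| = 7, |A ∩ B| = 4; needs |A ∩ B| / |A| ≥ 3/5 — false.
(c) Wed: |A| = 6, |A ∩ B| = 4; needs |A ∖ B| = 3 — false.

0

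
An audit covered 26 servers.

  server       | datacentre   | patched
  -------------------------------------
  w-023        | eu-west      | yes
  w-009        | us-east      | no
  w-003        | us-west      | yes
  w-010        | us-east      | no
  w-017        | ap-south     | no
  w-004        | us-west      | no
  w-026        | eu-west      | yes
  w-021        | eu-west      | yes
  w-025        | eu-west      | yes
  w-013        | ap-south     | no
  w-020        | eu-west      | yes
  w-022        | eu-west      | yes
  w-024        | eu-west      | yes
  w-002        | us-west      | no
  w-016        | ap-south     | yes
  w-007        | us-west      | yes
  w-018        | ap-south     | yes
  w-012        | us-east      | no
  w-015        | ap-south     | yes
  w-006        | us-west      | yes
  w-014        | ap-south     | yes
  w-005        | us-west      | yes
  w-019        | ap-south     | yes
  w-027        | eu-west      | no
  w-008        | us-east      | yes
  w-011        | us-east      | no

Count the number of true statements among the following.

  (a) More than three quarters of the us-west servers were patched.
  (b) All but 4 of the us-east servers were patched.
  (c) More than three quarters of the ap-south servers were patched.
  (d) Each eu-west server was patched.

1

(a) us-west: |A| = 6, |A ∩ B| = 4; needs |A ∩ B| / |A| > 3/4 — false.
(b) us-east: |A| = 5, |A ∩ B| = 1; needs |A ∖ B| = 4 — true.
(c) ap-south: |A| = 7, |A ∩ B| = 5; needs |A ∩ B| / |A| > 3/4 — false.
(d) eu-west: |A| = 8, |A ∩ B| = 7; needs A ⊆ B, i.e. every element of A is in B (|A ∖ B| = 0) — false.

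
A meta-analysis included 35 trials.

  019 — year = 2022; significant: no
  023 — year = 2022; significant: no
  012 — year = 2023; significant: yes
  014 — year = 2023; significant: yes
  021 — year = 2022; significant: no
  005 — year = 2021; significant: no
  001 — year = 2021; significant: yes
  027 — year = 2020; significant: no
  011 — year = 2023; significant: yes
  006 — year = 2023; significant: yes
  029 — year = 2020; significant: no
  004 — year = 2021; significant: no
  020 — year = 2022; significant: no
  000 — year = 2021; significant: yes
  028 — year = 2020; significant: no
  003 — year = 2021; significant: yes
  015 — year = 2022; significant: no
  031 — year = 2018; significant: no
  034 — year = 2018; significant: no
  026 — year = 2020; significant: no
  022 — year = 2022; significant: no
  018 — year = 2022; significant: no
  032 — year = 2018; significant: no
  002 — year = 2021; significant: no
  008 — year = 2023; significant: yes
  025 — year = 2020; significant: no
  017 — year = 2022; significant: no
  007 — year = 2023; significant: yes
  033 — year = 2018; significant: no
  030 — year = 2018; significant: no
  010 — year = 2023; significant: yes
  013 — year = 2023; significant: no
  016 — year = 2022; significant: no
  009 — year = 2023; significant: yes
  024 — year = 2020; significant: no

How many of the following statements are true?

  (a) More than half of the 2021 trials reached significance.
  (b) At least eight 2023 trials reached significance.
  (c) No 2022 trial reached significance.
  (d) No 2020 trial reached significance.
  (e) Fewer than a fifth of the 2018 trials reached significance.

(a) 2021: |A| = 6, |A ∩ B| = 3; needs |A ∩ B| > |A ∖ B| — false.
(b) 2023: |A| = 9, |A ∩ B| = 8; needs |A ∩ B| ≥ 8 — true.
(c) 2022: |A| = 9, |A ∩ B| = 0; needs A ∩ B = ∅ (|A ∩ B| = 0) — true.
(d) 2020: |A| = 6, |A ∩ B| = 0; needs A ∩ B = ∅ (|A ∩ B| = 0) — true.
(e) 2018: |A| = 5, |A ∩ B| = 0; needs |A ∩ B| / |A| < 1/5 — true.

4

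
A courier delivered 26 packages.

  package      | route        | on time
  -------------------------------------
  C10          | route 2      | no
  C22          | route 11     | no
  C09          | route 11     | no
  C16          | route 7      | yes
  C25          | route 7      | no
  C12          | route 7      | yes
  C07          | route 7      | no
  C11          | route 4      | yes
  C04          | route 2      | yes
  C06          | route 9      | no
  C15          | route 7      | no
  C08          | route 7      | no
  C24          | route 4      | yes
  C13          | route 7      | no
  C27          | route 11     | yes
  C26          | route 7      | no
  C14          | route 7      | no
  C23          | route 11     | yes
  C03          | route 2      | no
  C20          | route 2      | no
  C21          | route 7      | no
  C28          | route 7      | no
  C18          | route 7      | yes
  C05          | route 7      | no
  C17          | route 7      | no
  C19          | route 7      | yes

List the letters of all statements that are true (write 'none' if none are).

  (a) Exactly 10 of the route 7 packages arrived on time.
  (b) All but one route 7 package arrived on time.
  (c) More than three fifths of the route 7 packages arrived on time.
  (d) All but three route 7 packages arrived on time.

|A| = 15, |A ∩ B| = 4, |A ∖ B| = 11.
(a) |A ∩ B| = 10: fails.
(b) |A ∖ B| = 1: fails.
(c) |A ∩ B| / |A| > 3/5: fails.
(d) |A ∖ B| = 3: fails.

none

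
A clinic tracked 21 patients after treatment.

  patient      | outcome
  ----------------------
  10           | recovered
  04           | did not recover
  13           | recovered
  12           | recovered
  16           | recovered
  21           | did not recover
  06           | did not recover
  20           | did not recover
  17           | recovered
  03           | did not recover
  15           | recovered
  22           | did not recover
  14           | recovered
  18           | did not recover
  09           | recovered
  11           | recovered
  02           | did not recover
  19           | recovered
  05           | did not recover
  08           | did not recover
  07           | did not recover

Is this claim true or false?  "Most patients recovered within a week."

The determiner here denotes the relation: |A ∩ B| > |A ∖ B|.
|A| = 21, |A ∩ B| = 10, |A ∖ B| = 11.
10 < 11, so the statement is false.

False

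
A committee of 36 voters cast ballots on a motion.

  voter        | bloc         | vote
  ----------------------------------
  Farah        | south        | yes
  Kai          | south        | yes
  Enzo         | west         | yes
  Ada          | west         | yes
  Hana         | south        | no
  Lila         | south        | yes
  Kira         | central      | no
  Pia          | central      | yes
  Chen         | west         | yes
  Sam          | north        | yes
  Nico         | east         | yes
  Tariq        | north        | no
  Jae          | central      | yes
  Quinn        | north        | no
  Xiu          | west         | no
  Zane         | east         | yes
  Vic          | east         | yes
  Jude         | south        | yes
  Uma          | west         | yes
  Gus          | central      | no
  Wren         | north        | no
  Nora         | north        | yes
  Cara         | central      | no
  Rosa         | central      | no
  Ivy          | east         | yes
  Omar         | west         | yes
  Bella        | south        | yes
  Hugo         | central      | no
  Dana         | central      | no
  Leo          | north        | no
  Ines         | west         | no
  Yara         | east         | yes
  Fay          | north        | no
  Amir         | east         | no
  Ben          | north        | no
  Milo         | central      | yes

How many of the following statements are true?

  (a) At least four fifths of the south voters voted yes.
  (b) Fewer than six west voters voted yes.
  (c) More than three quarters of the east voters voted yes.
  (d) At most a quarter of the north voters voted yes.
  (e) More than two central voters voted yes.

5

(a) south: |A| = 6, |A ∩ B| = 5; needs |A ∩ B| / |A| ≥ 4/5 — true.
(b) west: |A| = 7, |A ∩ B| = 5; needs |A ∩ B| < 6 — true.
(c) east: |A| = 6, |A ∩ B| = 5; needs |A ∩ B| / |A| > 3/4 — true.
(d) north: |A| = 8, |A ∩ B| = 2; needs |A ∩ B| / |A| ≤ 1/4 — true.
(e) central: |A| = 9, |A ∩ B| = 3; needs |A ∩ B| > 2 — true.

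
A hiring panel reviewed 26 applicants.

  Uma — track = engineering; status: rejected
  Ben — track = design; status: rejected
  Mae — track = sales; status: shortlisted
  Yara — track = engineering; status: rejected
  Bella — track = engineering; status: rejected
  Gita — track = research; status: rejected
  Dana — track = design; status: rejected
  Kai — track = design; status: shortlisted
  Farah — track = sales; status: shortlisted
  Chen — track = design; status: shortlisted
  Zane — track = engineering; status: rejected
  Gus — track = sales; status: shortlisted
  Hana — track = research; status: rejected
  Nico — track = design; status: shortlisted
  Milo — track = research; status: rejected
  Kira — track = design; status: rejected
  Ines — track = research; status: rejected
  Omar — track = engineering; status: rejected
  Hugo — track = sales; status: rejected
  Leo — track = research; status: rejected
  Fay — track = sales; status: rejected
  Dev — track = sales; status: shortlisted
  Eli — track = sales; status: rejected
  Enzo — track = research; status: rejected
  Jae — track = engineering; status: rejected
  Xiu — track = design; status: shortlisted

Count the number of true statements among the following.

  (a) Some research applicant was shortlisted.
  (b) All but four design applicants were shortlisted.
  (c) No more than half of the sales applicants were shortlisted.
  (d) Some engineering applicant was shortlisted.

(a) research: |A| = 6, |A ∩ B| = 0; needs A ∩ B ≠ ∅ (|A ∩ B| ≥ 1) — false.
(b) design: |A| = 7, |A ∩ B| = 4; needs |A ∖ B| = 4 — false.
(c) sales: |A| = 7, |A ∩ B| = 4; needs |A ∩ B| ≤ |A ∖ B| — false.
(d) engineering: |A| = 6, |A ∩ B| = 0; needs A ∩ B ≠ ∅ (|A ∩ B| ≥ 1) — false.

0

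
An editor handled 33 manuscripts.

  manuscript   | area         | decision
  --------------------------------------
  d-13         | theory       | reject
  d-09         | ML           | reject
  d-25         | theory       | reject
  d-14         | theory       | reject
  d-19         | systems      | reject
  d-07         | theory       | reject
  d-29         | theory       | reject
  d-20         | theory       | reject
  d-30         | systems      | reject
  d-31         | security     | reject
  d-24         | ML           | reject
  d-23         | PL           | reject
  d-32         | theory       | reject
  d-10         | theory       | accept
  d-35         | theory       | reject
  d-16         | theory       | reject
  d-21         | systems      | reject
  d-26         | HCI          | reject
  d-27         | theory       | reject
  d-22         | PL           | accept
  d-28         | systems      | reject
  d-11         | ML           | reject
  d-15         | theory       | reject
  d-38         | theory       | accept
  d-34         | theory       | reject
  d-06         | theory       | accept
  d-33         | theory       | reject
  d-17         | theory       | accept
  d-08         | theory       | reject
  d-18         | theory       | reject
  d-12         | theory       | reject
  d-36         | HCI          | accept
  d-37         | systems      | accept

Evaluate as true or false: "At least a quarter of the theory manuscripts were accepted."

False

Truth condition: |A ∩ B| / |A| ≥ 1/4.
|A| = 20, |A ∩ B| = 4, |A ∖ B| = 16.
|A ∩ B|/|A| = 4/20, so the statement is false.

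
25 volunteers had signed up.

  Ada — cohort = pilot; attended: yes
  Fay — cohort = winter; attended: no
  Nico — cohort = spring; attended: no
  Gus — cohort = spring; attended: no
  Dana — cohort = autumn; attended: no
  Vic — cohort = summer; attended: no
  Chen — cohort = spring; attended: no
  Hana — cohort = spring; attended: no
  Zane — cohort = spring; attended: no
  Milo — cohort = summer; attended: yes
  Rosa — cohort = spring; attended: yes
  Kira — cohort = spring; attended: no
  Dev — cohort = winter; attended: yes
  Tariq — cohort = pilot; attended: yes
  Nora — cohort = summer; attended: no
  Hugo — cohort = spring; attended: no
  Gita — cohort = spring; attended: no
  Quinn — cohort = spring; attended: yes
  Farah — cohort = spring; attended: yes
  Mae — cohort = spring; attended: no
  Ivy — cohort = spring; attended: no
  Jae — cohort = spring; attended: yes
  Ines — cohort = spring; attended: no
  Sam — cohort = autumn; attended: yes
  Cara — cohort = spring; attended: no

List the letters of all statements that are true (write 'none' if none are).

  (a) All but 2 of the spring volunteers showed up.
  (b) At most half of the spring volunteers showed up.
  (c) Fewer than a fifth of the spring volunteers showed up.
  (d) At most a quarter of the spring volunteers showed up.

|A| = 16, |A ∩ B| = 4, |A ∖ B| = 12.
(a) |A ∖ B| = 2: fails.
(b) |A ∩ B| ≤ |A ∖ B|: holds.
(c) |A ∩ B| / |A| < 1/5: fails.
(d) |A ∩ B| / |A| ≤ 1/4: holds.

(b), (d)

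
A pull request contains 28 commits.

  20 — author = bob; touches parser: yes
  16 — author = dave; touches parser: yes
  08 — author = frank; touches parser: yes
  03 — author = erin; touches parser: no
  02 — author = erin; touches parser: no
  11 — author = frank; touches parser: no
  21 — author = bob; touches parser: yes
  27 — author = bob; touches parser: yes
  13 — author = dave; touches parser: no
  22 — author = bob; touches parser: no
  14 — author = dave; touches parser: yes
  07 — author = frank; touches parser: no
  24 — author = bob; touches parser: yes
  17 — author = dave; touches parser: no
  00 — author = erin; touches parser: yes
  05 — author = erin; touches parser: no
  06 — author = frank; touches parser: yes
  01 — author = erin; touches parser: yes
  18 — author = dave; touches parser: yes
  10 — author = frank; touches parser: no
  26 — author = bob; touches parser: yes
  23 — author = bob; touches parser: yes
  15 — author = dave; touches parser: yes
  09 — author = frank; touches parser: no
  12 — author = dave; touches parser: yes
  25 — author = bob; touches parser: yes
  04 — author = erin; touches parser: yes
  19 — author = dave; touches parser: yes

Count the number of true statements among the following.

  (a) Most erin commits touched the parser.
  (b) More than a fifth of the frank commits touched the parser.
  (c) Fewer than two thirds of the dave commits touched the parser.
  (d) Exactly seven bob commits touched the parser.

2

(a) erin: |A| = 6, |A ∩ B| = 3; needs |A ∩ B| > |A ∖ B| — false.
(b) frank: |A| = 6, |A ∩ B| = 2; needs |A ∩ B| / |A| > 1/5 — true.
(c) dave: |A| = 8, |A ∩ B| = 6; needs |A ∩ B| / |A| < 2/3 — false.
(d) bob: |A| = 8, |A ∩ B| = 7; needs |A ∩ B| = 7 — true.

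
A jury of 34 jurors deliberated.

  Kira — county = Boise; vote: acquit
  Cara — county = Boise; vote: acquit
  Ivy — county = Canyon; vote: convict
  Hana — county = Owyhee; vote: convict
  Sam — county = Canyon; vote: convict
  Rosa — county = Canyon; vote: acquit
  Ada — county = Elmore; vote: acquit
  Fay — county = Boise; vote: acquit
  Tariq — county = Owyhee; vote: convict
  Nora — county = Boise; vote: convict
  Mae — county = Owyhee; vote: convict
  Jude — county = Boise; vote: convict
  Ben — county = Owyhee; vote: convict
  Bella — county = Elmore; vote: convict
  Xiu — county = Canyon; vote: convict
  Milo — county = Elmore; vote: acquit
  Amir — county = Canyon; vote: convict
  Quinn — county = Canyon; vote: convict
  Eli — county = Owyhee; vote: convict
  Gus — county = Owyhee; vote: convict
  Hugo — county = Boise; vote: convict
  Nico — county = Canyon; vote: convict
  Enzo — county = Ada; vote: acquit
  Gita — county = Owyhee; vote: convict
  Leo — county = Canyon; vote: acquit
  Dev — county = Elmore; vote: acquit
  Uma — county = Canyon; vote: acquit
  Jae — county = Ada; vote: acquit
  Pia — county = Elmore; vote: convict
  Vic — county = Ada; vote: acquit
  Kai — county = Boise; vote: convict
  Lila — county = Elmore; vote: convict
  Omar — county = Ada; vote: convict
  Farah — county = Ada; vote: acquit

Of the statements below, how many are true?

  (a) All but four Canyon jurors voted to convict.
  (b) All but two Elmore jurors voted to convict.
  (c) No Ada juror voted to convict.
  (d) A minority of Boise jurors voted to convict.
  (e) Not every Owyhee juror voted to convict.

0

(a) Canyon: |A| = 9, |A ∩ B| = 6; needs |A ∖ B| = 4 — false.
(b) Elmore: |A| = 6, |A ∩ B| = 3; needs |A ∖ B| = 2 — false.
(c) Ada: |A| = 5, |A ∩ B| = 1; needs A ∩ B = ∅ (|A ∩ B| = 0) — false.
(d) Boise: |A| = 7, |A ∩ B| = 4; needs |A ∩ B| < |A ∖ B| — false.
(e) Owyhee: |A| = 7, |A ∩ B| = 7; needs A ⊄ B (|A ∖ B| ≥ 1) — false.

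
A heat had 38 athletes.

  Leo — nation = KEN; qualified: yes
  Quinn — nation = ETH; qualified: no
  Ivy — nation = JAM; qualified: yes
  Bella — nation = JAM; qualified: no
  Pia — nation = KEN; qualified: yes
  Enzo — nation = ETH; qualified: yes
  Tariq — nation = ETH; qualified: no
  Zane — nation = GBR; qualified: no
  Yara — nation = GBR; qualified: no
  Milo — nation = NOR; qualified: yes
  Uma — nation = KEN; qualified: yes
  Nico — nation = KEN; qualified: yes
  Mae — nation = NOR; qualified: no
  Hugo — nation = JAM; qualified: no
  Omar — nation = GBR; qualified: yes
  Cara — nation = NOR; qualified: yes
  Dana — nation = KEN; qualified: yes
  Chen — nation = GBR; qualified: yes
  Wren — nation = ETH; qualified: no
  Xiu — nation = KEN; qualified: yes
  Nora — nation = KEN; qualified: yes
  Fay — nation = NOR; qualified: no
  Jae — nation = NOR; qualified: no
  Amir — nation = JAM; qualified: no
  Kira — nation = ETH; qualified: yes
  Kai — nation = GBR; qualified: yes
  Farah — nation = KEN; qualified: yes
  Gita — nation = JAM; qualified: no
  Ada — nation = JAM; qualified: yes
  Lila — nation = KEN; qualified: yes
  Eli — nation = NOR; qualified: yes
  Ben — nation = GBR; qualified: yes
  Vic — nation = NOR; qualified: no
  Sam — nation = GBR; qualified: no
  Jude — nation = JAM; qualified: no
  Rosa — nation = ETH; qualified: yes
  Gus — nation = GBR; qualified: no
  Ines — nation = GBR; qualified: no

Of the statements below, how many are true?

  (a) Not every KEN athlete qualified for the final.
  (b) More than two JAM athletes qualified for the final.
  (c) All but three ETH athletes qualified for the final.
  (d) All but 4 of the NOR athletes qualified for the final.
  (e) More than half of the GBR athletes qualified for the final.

2

(a) KEN: |A| = 9, |A ∩ B| = 9; needs A ⊄ B (|A ∖ B| ≥ 1) — false.
(b) JAM: |A| = 7, |A ∩ B| = 2; needs |A ∩ B| > 2 — false.
(c) ETH: |A| = 6, |A ∩ B| = 3; needs |A ∖ B| = 3 — true.
(d) NOR: |A| = 7, |A ∩ B| = 3; needs |A ∖ B| = 4 — true.
(e) GBR: |A| = 9, |A ∩ B| = 4; needs |A ∩ B| > |A ∖ B| — false.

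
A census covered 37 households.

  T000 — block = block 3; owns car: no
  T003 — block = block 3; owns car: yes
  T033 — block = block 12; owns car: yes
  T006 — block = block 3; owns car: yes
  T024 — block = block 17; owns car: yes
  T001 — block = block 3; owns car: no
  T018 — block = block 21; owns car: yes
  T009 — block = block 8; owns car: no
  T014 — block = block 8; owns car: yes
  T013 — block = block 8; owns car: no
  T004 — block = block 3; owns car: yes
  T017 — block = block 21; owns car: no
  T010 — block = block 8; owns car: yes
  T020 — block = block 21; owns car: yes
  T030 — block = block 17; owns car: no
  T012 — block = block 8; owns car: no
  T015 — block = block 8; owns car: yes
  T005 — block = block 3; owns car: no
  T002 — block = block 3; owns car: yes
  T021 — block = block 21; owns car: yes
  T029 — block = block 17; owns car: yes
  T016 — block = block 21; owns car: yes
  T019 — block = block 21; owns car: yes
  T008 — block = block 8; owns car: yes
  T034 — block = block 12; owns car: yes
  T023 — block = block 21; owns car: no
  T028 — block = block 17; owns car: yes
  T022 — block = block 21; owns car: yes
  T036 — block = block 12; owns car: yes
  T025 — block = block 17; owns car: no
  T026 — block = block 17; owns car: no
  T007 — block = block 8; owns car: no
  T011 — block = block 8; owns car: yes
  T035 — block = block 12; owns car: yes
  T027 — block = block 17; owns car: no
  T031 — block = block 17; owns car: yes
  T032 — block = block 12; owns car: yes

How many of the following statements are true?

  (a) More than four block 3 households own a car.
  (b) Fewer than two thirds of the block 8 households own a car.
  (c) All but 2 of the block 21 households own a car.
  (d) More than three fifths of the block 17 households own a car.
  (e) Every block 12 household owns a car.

(a) block 3: |A| = 7, |A ∩ B| = 4; needs |A ∩ B| > 4 — false.
(b) block 8: |A| = 9, |A ∩ B| = 5; needs |A ∩ B| / |A| < 2/3 — true.
(c) block 21: |A| = 8, |A ∩ B| = 6; needs |A ∖ B| = 2 — true.
(d) block 17: |A| = 8, |A ∩ B| = 4; needs |A ∩ B| / |A| > 3/5 — false.
(e) block 12: |A| = 5, |A ∩ B| = 5; needs A ⊆ B, i.e. every element of A is in B (|A ∖ B| = 0) — true.

3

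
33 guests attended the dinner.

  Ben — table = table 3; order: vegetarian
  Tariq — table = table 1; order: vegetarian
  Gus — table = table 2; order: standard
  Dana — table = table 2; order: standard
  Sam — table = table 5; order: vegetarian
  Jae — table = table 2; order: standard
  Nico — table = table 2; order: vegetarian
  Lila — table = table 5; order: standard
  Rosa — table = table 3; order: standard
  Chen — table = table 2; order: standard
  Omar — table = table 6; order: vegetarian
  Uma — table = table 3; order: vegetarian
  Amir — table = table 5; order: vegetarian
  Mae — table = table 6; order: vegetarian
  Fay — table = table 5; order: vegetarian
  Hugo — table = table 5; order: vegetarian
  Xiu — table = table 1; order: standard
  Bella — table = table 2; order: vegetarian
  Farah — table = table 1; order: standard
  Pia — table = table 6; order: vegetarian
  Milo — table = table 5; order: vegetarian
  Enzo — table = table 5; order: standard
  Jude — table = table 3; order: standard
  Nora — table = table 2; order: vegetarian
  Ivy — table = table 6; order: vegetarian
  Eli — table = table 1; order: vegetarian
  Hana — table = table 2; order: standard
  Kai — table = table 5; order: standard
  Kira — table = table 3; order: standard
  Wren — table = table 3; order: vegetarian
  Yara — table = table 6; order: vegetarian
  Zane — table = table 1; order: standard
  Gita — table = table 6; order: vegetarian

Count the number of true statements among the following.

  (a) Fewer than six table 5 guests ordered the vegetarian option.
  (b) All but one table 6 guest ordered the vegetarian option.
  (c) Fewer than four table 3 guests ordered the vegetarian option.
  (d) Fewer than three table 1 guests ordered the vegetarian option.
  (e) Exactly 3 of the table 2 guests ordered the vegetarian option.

(a) table 5: |A| = 8, |A ∩ B| = 5; needs |A ∩ B| < 6 — true.
(b) table 6: |A| = 6, |A ∩ B| = 6; needs |A ∖ B| = 1 — false.
(c) table 3: |A| = 6, |A ∩ B| = 3; needs |A ∩ B| < 4 — true.
(d) table 1: |A| = 5, |A ∩ B| = 2; needs |A ∩ B| < 3 — true.
(e) table 2: |A| = 8, |A ∩ B| = 3; needs |A ∩ B| = 3 — true.

4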